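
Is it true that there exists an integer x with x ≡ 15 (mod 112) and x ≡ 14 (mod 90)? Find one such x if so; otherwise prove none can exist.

Both moduli are multiples of 2 = gcd(112, 90), so any solution would satisfy x ≡ 15 and x ≡ 14 modulo 2 simultaneously.
However 15 ≡ 1 and 14 ≡ 0 (mod 2), and 1 ≠ 0.
Hence the system has no solution.

No such integer exists.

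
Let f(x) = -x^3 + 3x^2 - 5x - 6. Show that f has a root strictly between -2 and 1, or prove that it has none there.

Such a root exists.

f(-2) = 24 and f(1) = -9, which have opposite signs.
Since f is a polynomial it is continuous on [-2, 1].
By the Intermediate Value Theorem, f takes the value 0 somewhere in the open interval.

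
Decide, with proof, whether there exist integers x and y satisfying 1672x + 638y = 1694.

x = 22, y = -55

Every value of 1672x + 638y is a multiple of gcd(1672, 638) = 22; since 22 ∣ 1694, solutions exist.
Dividing through by 22 reduces the equation to 76x + 29y = 77.
Dividing repeatedly: 76 = 2·29 + 18, 29 = 1·18 + 11, 18 = 1·11 + 7, 11 = 1·7 + 4, 7 = 1·4 + 3, 4 = 1·3 + 1, 3 = 3·1 + 0.
Working back up the chain: 1 = 4 − 1·3 = 4 − (7 − 1·4) = −7 + 2·4 = −7 + 2·(11 − 1·7) = 2·11 − 3·7 = 2·11 − 3·(18 − 1·11) = −3·18 + 5·11 = −3·18 + 5·(29 − 1·18) = 5·29 − 8·18 = 5·29 − 8·(76 − 2·29) = −8·76 + 21·29. So 76·(-8) + 29·21 = 1.
Times 77: 76·(-616) + 29·1617 = 77, so (-616, 1617) solves it.
Shifting by a multiple of (29, −76) keeps it a solution: x = -616 + 22·29 = 22, y = 1617 − 22·76 = -55.
Indeed 1672·22 + 638·(-55) = 36784 − 35090 = 1694.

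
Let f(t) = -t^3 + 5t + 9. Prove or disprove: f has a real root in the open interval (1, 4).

Such a root exists.

f(1) = 13 and f(4) = -35, which have opposite signs.
Since f is a polynomial it is continuous on [1, 4].
By the Intermediate Value Theorem f must vanish at some point of (1, 4).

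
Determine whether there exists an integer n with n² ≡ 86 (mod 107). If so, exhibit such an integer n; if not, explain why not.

n = 73

Take n = 73. Then 73² = 5329 = 49·107 + 86, so 73² ≡ 86 (mod 107).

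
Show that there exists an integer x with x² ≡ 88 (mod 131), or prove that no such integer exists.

No, no such integer exists.

Apply Euler's criterion with the prime 131: 88 is a quadratic residue iff 88^65 ≡ 1 (mod 131), and a non-residue iff it is ≡ −1.
Squaring successively (mod 131): 88^2 = 7744 ≡ 15; 88^4 ≡ 15² = 225 ≡ 94; 88^8 ≡ 94² = 8836 ≡ 59; 88^16 ≡ 59² = 3481 ≡ 75; 88^32 ≡ 75² = 5625 ≡ 123; 88^64 ≡ 123² = 15129 ≡ 64.
Since 65 = 64 + 1, 88^65 ≡ 64 · 88; multiplying out mod 131: 64·88 = 5632 ≡ 130. Thus 88^65 ≡ 130 ≡ −1 (mod 131).
The value −1 means 88 is a non-residue modulo 131, so x² ≡ 88 (mod 131) is impossible.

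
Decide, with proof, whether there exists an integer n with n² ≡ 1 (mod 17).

n = 1

Take n = 1. Then 1² = 1, and since 0 ≤ 1 < 17 this is already reduced: 1² ≡ 1 (mod 17).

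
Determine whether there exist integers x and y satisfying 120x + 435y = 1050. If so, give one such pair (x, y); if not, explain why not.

Since gcd(120, 435) = 15 and 1050 = 15·70, Bézout's identity guarantees a solution.
Dividing through by 15 reduces the equation to 8x + 29y = 70.
Dividing repeatedly: 29 = 3·8 + 5, 8 = 1·5 + 3, 5 = 1·3 + 2, 3 = 1·2 + 1, 2 = 2·1 + 0.
Back-substituting, 1 = 3 − 1·2 = 3 − (5 − 1·3) = −5 + 2·3 = −5 + 2·(8 − 1·5) = 2·8 − 3·5 = 2·8 − 3·(29 − 3·8) = −3·29 + 11·8; that is, 8·11 + 29·(-3) = 1.
Scaling by 70 gives the particular solution (x, y) = (770, -210).
The general solution is x = 770 + 29k, y = -210 − 8k; taking k = -26 gives the smaller pair x = 16, y = -2.
Check: 120·16 + 435·(-2) = 1920 − 870 = 1050. ✓

x = 16, y = -2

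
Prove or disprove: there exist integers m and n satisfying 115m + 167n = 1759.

m = 85, n = -48

115 and 167 are coprime, so 115m + 167n ranges over all of ℤ.
Euclidean algorithm: 167 = 1·115 + 52, 115 = 2·52 + 11, 52 = 4·11 + 8, 11 = 1·8 + 3, 8 = 2·3 + 2, 3 = 1·2 + 1, 2 = 2·1 + 0.
Unwinding: 1 = 3 − 1·2 = 3 − (8 − 2·3) = −8 + 3·3 = −8 + 3·(11 − 1·8) = 3·11 − 4·8 = 3·11 − 4·(52 − 4·11) = −4·52 + 19·11 = −4·52 + 19·(115 − 2·52) = 19·115 − 42·52 = 19·115 − 42·(167 − 1·115) = −42·167 + 61·115, i.e. 115·61 + 167·(-42) = 1.
Times 1759: 115·107299 + 167·(-73878) = 1759, so (107299, -73878) solves it.
Shifting by a multiple of (167, −115) keeps it a solution: m = 107299 − 642·167 = 85, n = -73878 + 642·115 = -48.
Check: 115·85 + 167·(-48) = 9775 − 8016 = 1759. ✓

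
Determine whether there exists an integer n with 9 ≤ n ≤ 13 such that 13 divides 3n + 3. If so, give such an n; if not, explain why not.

Scanning upward from n = 9 gives 30, 33, 36, none divisible by 13. n = 12 works, since 3·12 + 3 = 39 = 3·13.

n = 12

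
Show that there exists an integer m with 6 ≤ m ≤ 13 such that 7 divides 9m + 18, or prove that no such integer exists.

m = 12 works, since 9·12 + 18 = 126 = 18·7.

m = 12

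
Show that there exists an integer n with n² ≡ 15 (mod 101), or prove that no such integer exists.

No such integer exists.

Apply Euler's criterion with the prime 101: 15 is a quadratic residue iff 15^50 ≡ 1 (mod 101), and a non-residue iff it is ≡ −1.
Repeated squaring mod 101: 15^2 = 225 ≡ 23; 15^4 ≡ 23² = 529 ≡ 24; 15^8 ≡ 24² = 576 ≡ 71; 15^16 ≡ 71² = 5041 ≡ 92; 15^32 ≡ 92² = 8464 ≡ 81.
Since 50 = 32 + 16 + 2, 15^50 ≡ 81 · 92 · 23; multiplying out mod 101: 81·92 = 7452 ≡ 79, then 79·23 = 1817 ≡ 100. Thus 15^50 ≡ 100 ≡ −1 (mod 101).
By Euler's criterion 15 is a quadratic non-residue mod 101: no n satisfies n² ≡ 15 (mod 101).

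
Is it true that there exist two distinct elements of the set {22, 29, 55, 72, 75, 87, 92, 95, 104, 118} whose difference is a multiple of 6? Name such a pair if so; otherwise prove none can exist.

The pair (22, 118) works.

Both 22 and 118 leave remainder 4 on division by 6; their difference 96 = 16·6 is a multiple of 6.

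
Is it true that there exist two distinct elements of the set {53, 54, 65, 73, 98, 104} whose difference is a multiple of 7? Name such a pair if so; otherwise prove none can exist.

There is no such pair.

Reduce each element modulo 7: 53↦4, 54↦5, 65↦2, 73↦3, 98↦0, 104↦6.
No residue repeats among the 6 elements, so no pair has difference ≡ 0 (mod 7).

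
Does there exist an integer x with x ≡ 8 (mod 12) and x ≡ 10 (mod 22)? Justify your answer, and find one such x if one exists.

gcd(12, 22) = 2. A simultaneous solution exists iff 8 ≡ 10 (mod 2); here 8 mod 2 = 0 = 10 mod 2, so it does.
Step through x = 8, 8 + 12, 8 + 2·12, …: the values 8, 20, 32 reduce mod 22 to 8, 20, 10. The value 32 hits 10.
Verify: 32 = 2·12 + 8 and 32 = 1·22 + 10. ✓

x = 32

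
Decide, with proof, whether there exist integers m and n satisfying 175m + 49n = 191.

No, no such integers exist.

Any value of 175m + 49n is a multiple of gcd(175, 49) = 7.
However 191 leaves remainder 2 on division by 7.
Therefore 175m + 49n = 191 has no solution in integers.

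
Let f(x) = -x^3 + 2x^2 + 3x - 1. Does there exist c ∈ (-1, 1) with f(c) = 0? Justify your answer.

Yes, such a c exists.

f(-1) = -1 and f(1) = 3, which have opposite signs.
Since f is a polynomial it is continuous on [-1, 1].
By the Intermediate Value Theorem, f takes the value 0 somewhere in the open interval.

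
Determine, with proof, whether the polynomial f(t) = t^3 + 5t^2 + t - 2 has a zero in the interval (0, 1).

Yes, f has a root in the interval.

f(0) = -2 and f(1) = 5, which have opposite signs.
As a polynomial, f is continuous on every closed interval.
By the Intermediate Value Theorem f must vanish at some point of (0, 1).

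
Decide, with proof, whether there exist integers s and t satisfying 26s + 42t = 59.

gcd(26, 42) = 2, so every integer of the form 26s + 42t is a multiple of 2.
But 59 is not a multiple of 2 (it leaves remainder 1).
Hence no integers s, t satisfy the equation.

No such integers exist.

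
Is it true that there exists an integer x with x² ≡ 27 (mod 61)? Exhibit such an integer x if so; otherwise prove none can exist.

x = 24

x = 24 works: 24² = 576, and 576 − 27 = 549 = 9·61.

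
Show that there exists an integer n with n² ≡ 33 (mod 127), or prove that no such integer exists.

Apply Euler's criterion with the prime 127: 33 is a quadratic residue iff 33^63 ≡ 1 (mod 127), and a non-residue iff it is ≡ −1.
Repeated squaring mod 127: 33^2 = 1089 ≡ 73; 33^4 ≡ 73² = 5329 ≡ 122; 33^8 ≡ 122² = 14884 ≡ 25; 33^16 ≡ 25² = 625 ≡ 117; 33^32 ≡ 117² = 13689 ≡ 100.
Since 63 = 32 + 16 + 8 + 4 + 2 + 1, 33^63 ≡ 100 · 117 · 25 · 122 · 73 · 33; multiplying out mod 127: 100·117 = 11700 ≡ 16, then 16·25 = 400 ≡ 19, then 19·122 = 2318 ≡ 32, then 32·73 = 2336 ≡ 50, then 50·33 = 1650 ≡ 126. Thus 33^63 ≡ 126 ≡ −1 (mod 127).
The value −1 means 33 is a non-residue modulo 127, so n² ≡ 33 (mod 127) is impossible.

There is no such integer.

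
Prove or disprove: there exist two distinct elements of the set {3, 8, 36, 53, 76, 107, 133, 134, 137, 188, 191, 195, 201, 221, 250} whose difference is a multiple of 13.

The pair (3, 107) works.

3 mod 13 = 3 and 107 mod 13 = 3, so 107 − 3 = 104 = 8·13.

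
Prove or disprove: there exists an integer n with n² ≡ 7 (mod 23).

No, no such integer exists.

Apply Euler's criterion with the prime 23: 7 is a quadratic residue iff 7^11 ≡ 1 (mod 23), and a non-residue iff it is ≡ −1.
Squaring successively (mod 23): 7^2 = 49 ≡ 3; 7^4 ≡ 3² = 9 ≡ 9; 7^8 ≡ 9² = 81 ≡ 12.
Since 11 = 8 + 2 + 1, 7^11 ≡ 12 · 3 · 7; multiplying out mod 23: 12·3 = 36 ≡ 13, then 13·7 = 91 ≡ 22. Thus 7^11 ≡ 22 ≡ −1 (mod 23).
The value −1 means 7 is a non-residue modulo 23, so n² ≡ 7 (mod 23) is impossible.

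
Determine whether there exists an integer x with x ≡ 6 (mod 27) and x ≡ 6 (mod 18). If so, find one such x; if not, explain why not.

x = 6

gcd(27, 18) = 9. A simultaneous solution exists iff 6 ≡ 6 (mod 9); here 6 mod 9 = 6 = 6 mod 9, so it does.
In fact x = 6 itself already satisfies 6 mod 18 = 6.
Check: 6 mod 27 = 6, 6 mod 18 = 6. ✓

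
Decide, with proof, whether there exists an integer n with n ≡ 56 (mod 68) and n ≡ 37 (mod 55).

Since 68 and 55 share no common factor, CRT says the pair of congruences has a solution (unique mod 3740).
Write n = 56 + 68t and require 56 + 68t ≡ 37 (mod 55), i.e. 68t ≡ 36 (mod 55).
68 ≡ 13 (mod 55), so this reads 13t ≡ 36 (mod 55). Note 13·17 = 221 ≡ 1 (mod 55) (as 221 − 1 = 4·55), so 13⁻¹ ≡ 17.
Multiplying by 17: t ≡ 17·36 = 612 ≡ 7 (mod 55).
With t = 7: n = 56 + 68·7 = 532.
Check: 532 mod 68 = 56, 532 mod 55 = 37. ✓

n = 532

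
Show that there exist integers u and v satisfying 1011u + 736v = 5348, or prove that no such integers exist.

Since gcd(1011, 736) = 1, every integer is an integer combination of 1011 and 736.
Run the Euclidean algorithm on 1011 and 736: 1011 = 1·736 + 275, 736 = 2·275 + 186, 275 = 1·186 + 89, 186 = 2·89 + 8, 89 = 11·8 + 1, 8 = 8·1 + 0.
Unwinding: 1 = 89 − 11·8 = 89 − 11·(186 − 2·89) = −11·186 + 23·89 = −11·186 + 23·(275 − 1·186) = 23·275 − 34·186 = 23·275 − 34·(736 − 2·275) = −34·736 + 91·275 = −34·736 + 91·(1011 − 1·736) = 91·1011 − 125·736, i.e. 1011·91 + 736·(-125) = 1.
Scaling by 5348 gives the particular solution (u, v) = (486668, -668500).
The general solution is u = 486668 + 736k, v = -668500 − 1011k; taking k = -661 gives the smaller pair u = 172, v = -229.
Indeed 1011·172 + 736·(-229) = 173892 − 168544 = 5348.

u = 172, v = -229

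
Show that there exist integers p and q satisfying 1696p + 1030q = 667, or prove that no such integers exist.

There are no such integers.

Both 1696 and 1030 are divisible by gcd(1696, 1030) = 2, hence so is any combination 1696p + 1030q.
But 667 = 2·333 + 1, so 2 ∤ 667.
So the equation is unsolvable over ℤ.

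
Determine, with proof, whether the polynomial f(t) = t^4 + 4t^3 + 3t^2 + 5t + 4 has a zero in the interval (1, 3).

The endpoint values f(1) = 17 and f(3) = 235 are both positive. Claim: f(t) > 0 for every t in (1, 3).
Substitute t = 1 + u, where 0 < u < 2 on the interval. Expanding, f(1 + u) = u^4 + 8u^3 + 21u^2 + 27u + 17.
The nonzero coefficients here are all positive, so for u > 0 every term is positive (or zero), and the constant term 17 is strictly positive.
Therefore f(t) > 0 throughout (1, 3), and f has no zero there.

No.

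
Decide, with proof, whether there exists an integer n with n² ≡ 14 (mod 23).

There is no such integer.

23 is prime, so by Euler's criterion 14 is a square mod 23 iff 14^((23−1)/2) = 14^11 ≡ 1 (mod 23).
Squaring successively (mod 23): 14^2 = 196 ≡ 12; 14^4 ≡ 12² = 144 ≡ 6; 14^8 ≡ 6² = 36 ≡ 13.
Since 11 = 8 + 2 + 1, 14^11 ≡ 13 · 12 · 14; multiplying out mod 23: 13·12 = 156 ≡ 18, then 18·14 = 252 ≡ 22. Thus 14^11 ≡ 22 ≡ −1 (mod 23).
By Euler's criterion 14 is a quadratic non-residue mod 23: no n satisfies n² ≡ 14 (mod 23).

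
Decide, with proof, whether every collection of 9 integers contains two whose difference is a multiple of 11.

Take the 9 consecutive integers 31, 32, …, 39: their residues mod 11 are all distinct because 9 ≤ 11.
Any two of them differ by at most 8 < 11 and by at least 1, so no difference is a multiple of 11.

No; for instance {31, 32, 33, 34, 35, 36, 37, 38, 39} is a counterexample.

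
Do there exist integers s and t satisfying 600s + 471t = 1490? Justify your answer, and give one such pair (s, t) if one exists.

Any value of 600s + 471t is a multiple of gcd(600, 471) = 3.
However 1490 leaves remainder 2 on division by 3.
Therefore 600s + 471t = 1490 has no solution in integers.

No such integers exist.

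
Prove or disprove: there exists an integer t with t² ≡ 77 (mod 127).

There is no such integer.

Apply Euler's criterion with the prime 127: 77 is a quadratic residue iff 77^63 ≡ 1 (mod 127), and a non-residue iff it is ≡ −1.
Squaring successively (mod 127): 77^2 = 5929 ≡ 87; 77^4 ≡ 87² = 7569 ≡ 76; 77^8 ≡ 76² = 5776 ≡ 61; 77^16 ≡ 61² = 3721 ≡ 38; 77^32 ≡ 38² = 1444 ≡ 47.
Since 63 = 32 + 16 + 8 + 4 + 2 + 1, 77^63 ≡ 47 · 38 · 61 · 76 · 87 · 77; multiplying out mod 127: 47·38 = 1786 ≡ 8, then 8·61 = 488 ≡ 107, then 107·76 = 8132 ≡ 4, then 4·87 = 348 ≡ 94, then 94·77 = 7238 ≡ 126. Thus 77^63 ≡ 126 ≡ −1 (mod 127).
The value −1 means 77 is a non-residue modulo 127, so t² ≡ 77 (mod 127) is impossible.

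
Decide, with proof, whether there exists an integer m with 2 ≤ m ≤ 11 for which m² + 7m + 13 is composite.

At m = 10: 10² + 7·10 + 13 = 183 = 3·61, which is composite.

m = 10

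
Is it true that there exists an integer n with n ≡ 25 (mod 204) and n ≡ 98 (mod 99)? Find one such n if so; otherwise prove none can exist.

No such integer exists.

Reduce both congruences modulo 3, which divides 204 and 99: they say n ≡ 25 (mod 3) and n ≡ 98 (mod 3).
But 25 mod 3 = 1 while 98 mod 3 = 2, a contradiction.
Hence the system has no solution.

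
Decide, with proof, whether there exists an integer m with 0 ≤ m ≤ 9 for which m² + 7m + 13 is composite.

At m = 8: 8² + 7·8 + 13 = 133 = 7·19, which is composite.

m = 8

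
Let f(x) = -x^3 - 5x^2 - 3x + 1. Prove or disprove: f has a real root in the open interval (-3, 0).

f(-3) = -8 and f(0) = 1, which have opposite signs.
Since f is a polynomial it is continuous on [-3, 0].
By the Intermediate Value Theorem f must vanish at some point of (-3, 0).

Yes, f has a root in the interval.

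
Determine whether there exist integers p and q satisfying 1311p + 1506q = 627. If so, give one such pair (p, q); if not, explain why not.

Every value of 1311p + 1506q is a multiple of gcd(1311, 1506) = 3; since 3 ∣ 627, solutions exist.
Dividing through by 3 reduces the equation to 437p + 502q = 209.
Euclidean algorithm: 502 = 1·437 + 65, 437 = 6·65 + 47, 65 = 1·47 + 18, 47 = 2·18 + 11, 18 = 1·11 + 7, 11 = 1·7 + 4, 7 = 1·4 + 3, 4 = 1·3 + 1, 3 = 3·1 + 0.
Back-substituting, 1 = 4 − 1·3 = 4 − (7 − 1·4) = −7 + 2·4 = −7 + 2·(11 − 1·7) = 2·11 − 3·7 = 2·11 − 3·(18 − 1·11) = −3·18 + 5·11 = −3·18 + 5·(47 − 2·18) = 5·47 − 13·18 = 5·47 − 13·(65 − 1·47) = −13·65 + 18·47 = −13·65 + 18·(437 − 6·65) = 18·437 − 121·65 = 18·437 − 121·(502 − 1·437) = −121·502 + 139·437; that is, 437·139 + 502·(-121) = 1.
Multiplying through by 209: p = 139·209 = 29051, q = (-121)·209 = -25289 is a solution.
Subtracting 57·502 from p and adding 57·437 to q gives the tidier solution (437, -380).
Check: 1311·437 + 1506·(-380) = 572907 − 572280 = 627. ✓

p = 437, q = -380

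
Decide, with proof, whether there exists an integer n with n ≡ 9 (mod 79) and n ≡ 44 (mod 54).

n = 1826

Since 79 and 54 share no common factor, CRT says the pair of congruences has a solution (unique mod 4266).
Write n = 9 + 79t and require 9 + 79t ≡ 44 (mod 54), i.e. 79t ≡ 35 (mod 54).
79 ≡ 25 (mod 54), so this reads 25t ≡ 35 (mod 54). Note 25·13 = 325 ≡ 1 (mod 54) (as 325 − 1 = 6·54), so 25⁻¹ ≡ 13.
Therefore t ≡ 13·35 = 455 ≡ 23 (mod 54).
With t = 23: n = 9 + 79·23 = 1826.
Indeed 1826 ≡ 9 (mod 79) and 1826 ≡ 44 (mod 54).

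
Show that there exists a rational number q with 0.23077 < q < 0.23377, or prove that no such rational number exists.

Multiplying by 30: 30·0.23077 = 6.92310 and 30·0.23377 = 7.01310, so the integer 7 lies strictly between them.
Hence 7/30 is a rational number with 0.23077 < 7/30 < 0.23377.

q = 7/30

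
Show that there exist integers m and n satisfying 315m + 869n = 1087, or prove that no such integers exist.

m = 809, n = -292

315 and 869 are coprime, so 315m + 869n ranges over all of ℤ.
Run the Euclidean algorithm on 869 and 315: 869 = 2·315 + 239, 315 = 1·239 + 76, 239 = 3·76 + 11, 76 = 6·11 + 10, 11 = 1·10 + 1, 10 = 10·1 + 0.
Working back up the chain: 1 = 11 − 1·10 = 11 − (76 − 6·11) = −76 + 7·11 = −76 + 7·(239 − 3·76) = 7·239 − 22·76 = 7·239 − 22·(315 − 1·239) = −22·315 + 29·239 = −22·315 + 29·(869 − 2·315) = 29·869 − 80·315. So 315·(-80) + 869·29 = 1.
Scaling by 1087 gives the particular solution (m, n) = (-86960, 31523).
The general solution is m = -86960 + 869k, n = 31523 − 315k; taking k = 101 gives the smaller pair m = 809, n = -292.
Check: 315·809 + 869·(-292) = 254835 − 253748 = 1087. ✓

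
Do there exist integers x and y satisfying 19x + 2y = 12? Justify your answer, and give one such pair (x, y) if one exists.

x = 0, y = 6

Since gcd(19, 2) = 1, every integer is an integer combination of 19 and 2.
Run the Euclidean algorithm on 19 and 2: 19 = 9·2 + 1, 2 = 2·1 + 0.
Back-substituting, 1 = 19 − 9·2; that is, 19·1 + 2·(-9) = 1.
Multiplying through by 12: x = 1·12 = 12, y = (-9)·12 = -108 is a solution.
Shifting by a multiple of (2, −19) keeps it a solution: x = 12 − 6·2 = 0, y = -108 + 6·19 = 6.
Indeed 19·0 + 2·6 = 0 + 12 = 12.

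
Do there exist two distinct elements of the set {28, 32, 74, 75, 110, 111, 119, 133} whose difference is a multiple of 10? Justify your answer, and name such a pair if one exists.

Two integers differ by a multiple of 10 exactly when they have the same residue mod 10. The residues are 28↦8, 32↦2, 74↦4, 75↦5, 110↦0, 111↦1, 119↦9, 133↦3.
These 8 residues are pairwise different, hence no difference of two elements is divisible by 10.

No such pair exists.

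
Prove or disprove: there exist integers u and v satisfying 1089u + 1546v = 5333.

1089 and 1546 are coprime, so 1089u + 1546v ranges over all of ℤ.
Euclidean algorithm: 1546 = 1·1089 + 457, 1089 = 2·457 + 175, 457 = 2·175 + 107, 175 = 1·107 + 68, 107 = 1·68 + 39, 68 = 1·39 + 29, 39 = 1·29 + 10, 29 = 2·10 + 9, 10 = 1·9 + 1, 9 = 9·1 + 0.
Back-substituting, 1 = 10 − 1·9 = 10 − (29 − 2·10) = −29 + 3·10 = −29 + 3·(39 − 1·29) = 3·39 − 4·29 = 3·39 − 4·(68 − 1·39) = −4·68 + 7·39 = −4·68 + 7·(107 − 1·68) = 7·107 − 11·68 = 7·107 − 11·(175 − 1·107) = −11·175 + 18·107 = −11·175 + 18·(457 − 2·175) = 18·457 − 47·175 = 18·457 − 47·(1089 − 2·457) = −47·1089 + 112·457 = −47·1089 + 112·(1546 − 1·1089) = 112·1546 − 159·1089; that is, 1089·(-159) + 1546·112 = 1.
Multiplying through by 5333: u = (-159)·5333 = -847947, v = 112·5333 = 597296 is a solution.
Shifting by a multiple of (1546, −1089) keeps it a solution: u = -847947 + 549·1546 = 807, v = 597296 − 549·1089 = -565.
Check: 1089·807 + 1546·(-565) = 878823 − 873490 = 5333. ✓

u = 807, v = -565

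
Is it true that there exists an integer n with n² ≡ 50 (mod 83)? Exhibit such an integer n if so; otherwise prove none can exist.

Apply Euler's criterion with the prime 83: 50 is a quadratic residue iff 50^41 ≡ 1 (mod 83), and a non-residue iff it is ≡ −1.
Repeated squaring mod 83: 50^2 = 2500 ≡ 10; 50^4 ≡ 10² = 100 ≡ 17; 50^8 ≡ 17² = 289 ≡ 40; 50^16 ≡ 40² = 1600 ≡ 23; 50^32 ≡ 23² = 529 ≡ 31.
Since 41 = 32 + 8 + 1, 50^41 ≡ 31 · 40 · 50; multiplying out mod 83: 31·40 = 1240 ≡ 78, then 78·50 = 3900 ≡ 82. Thus 50^41 ≡ 82 ≡ −1 (mod 83).
By Euler's criterion 50 is a quadratic non-residue mod 83: no n satisfies n² ≡ 50 (mod 83).

No such integer exists.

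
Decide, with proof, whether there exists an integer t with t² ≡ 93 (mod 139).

139 is prime, so by Euler's criterion 93 is a square mod 139 iff 93^((139−1)/2) = 93^69 ≡ 1 (mod 139).
Squaring successively (mod 139): 93^2 = 8649 ≡ 31; 93^4 ≡ 31² = 961 ≡ 127; 93^8 ≡ 127² = 16129 ≡ 5; 93^16 ≡ 5² = 25 ≡ 25; 93^32 ≡ 25² = 625 ≡ 69; 93^64 ≡ 69² = 4761 ≡ 35.
Since 69 = 64 + 4 + 1, 93^69 ≡ 35 · 127 · 93; multiplying out mod 139: 35·127 = 4445 ≡ 136, then 136·93 = 12648 ≡ 138. Thus 93^69 ≡ 138 ≡ −1 (mod 139).
By Euler's criterion 93 is a quadratic non-residue mod 139: no t satisfies t² ≡ 93 (mod 139).

No such integer exists.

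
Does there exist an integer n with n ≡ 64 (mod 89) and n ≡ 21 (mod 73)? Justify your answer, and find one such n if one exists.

n = 1043

The moduli 89 and 73 are coprime, so by the Chinese Remainder Theorem a unique solution modulo 6497 exists.
Write n = 64 + 89t and require 64 + 89t ≡ 21 (mod 73), i.e. 89t ≡ 30 (mod 73).
89 ≡ 16 (mod 73), so this reads 16t ≡ 30 (mod 73). Invert 16 mod 73 by the Euclidean algorithm: 73 = 4·16 + 9, 16 = 1·9 + 7, 9 = 1·7 + 2, 7 = 3·2 + 1, 2 = 2·1 + 0; back-substituting, 1 = 7 − 3·2 = 7 − 3·(9 − 1·7) = −3·9 + 4·7 = −3·9 + 4·(16 − 1·9) = 4·16 − 7·9 = 4·16 − 7·(73 − 4·16) = −7·73 + 32·16. Hence 16·32 ≡ 1, so 16⁻¹ ≡ 32 (mod 73).
Therefore t ≡ 32·30 = 960 ≡ 11 (mod 73).
With t = 11: n = 64 + 89·11 = 1043.
Indeed 1043 ≡ 64 (mod 89) and 1043 ≡ 21 (mod 73).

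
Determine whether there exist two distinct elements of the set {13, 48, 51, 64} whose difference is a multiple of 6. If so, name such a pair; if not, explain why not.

No, no such pair exists.

Two integers differ by a multiple of 6 exactly when they have the same residue mod 6. The residues are 13↦1, 48↦0, 51↦3, 64↦4.
All 4 residues are distinct, so no two elements differ by a multiple of 6.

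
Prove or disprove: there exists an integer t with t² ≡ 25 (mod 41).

t = 36

t = 36 works: 36² = 1296, and 1296 − 25 = 1271 = 31·41.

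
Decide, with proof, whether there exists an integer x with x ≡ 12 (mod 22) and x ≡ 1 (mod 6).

There is no such integer.

Reduce both congruences modulo 2, which divides 22 and 6: they say x ≡ 12 (mod 2) and x ≡ 1 (mod 2).
But 12 mod 2 = 0 while 1 mod 2 = 1, a contradiction.
Hence the system has no solution.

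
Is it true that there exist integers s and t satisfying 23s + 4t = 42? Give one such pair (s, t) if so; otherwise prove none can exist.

23 and 4 are coprime, so 23s + 4t ranges over all of ℤ.
Run the Euclidean algorithm on 23 and 4: 23 = 5·4 + 3, 4 = 1·3 + 1, 3 = 3·1 + 0.
Working back up the chain: 1 = 4 − 1·3 = 4 − (23 − 5·4) = −23 + 6·4. So 23·(-1) + 4·6 = 1.
Multiplying through by 42: s = (-1)·42 = -42, t = 6·42 = 252 is a solution.
Adding 11·4 to s and subtracting 11·23 from t gives the tidier solution (2, -1).
Check: 23·2 + 4·(-1) = 46 − 4 = 42. ✓

s = 2, t = -1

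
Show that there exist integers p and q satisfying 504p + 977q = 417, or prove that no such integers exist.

p = 216, q = -111

504 and 977 are coprime, so 504p + 977q ranges over all of ℤ.
Run the Euclidean algorithm on 977 and 504: 977 = 1·504 + 473, 504 = 1·473 + 31, 473 = 15·31 + 8, 31 = 3·8 + 7, 8 = 1·7 + 1, 7 = 7·1 + 0.
Back-substituting, 1 = 8 − 1·7 = 8 − (31 − 3·8) = −31 + 4·8 = −31 + 4·(473 − 15·31) = 4·473 − 61·31 = 4·473 − 61·(504 − 1·473) = −61·504 + 65·473 = −61·504 + 65·(977 − 1·504) = 65·977 − 126·504; that is, 504·(-126) + 977·65 = 1.
Scaling by 417 gives the particular solution (p, q) = (-52542, 27105).
The general solution is p = -52542 + 977k, q = 27105 − 504k; taking k = 54 gives the smaller pair p = 216, q = -111.
Check: 504·216 + 977·(-111) = 108864 − 108447 = 417. ✓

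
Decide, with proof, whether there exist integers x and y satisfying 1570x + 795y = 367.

No such integers exist.

Both 1570 and 795 are divisible by gcd(1570, 795) = 5, hence so is any combination 1570x + 795y.
But 367 = 5·73 + 2, so 5 ∤ 367.
Therefore 1570x + 795y = 367 has no solution in integers.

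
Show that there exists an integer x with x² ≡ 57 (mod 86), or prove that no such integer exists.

Take x = 53. Then 53² = 2809 = 32·86 + 57, so 53² ≡ 57 (mod 86).

x = 53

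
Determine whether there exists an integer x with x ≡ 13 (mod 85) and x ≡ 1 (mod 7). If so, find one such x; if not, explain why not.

gcd(85, 7) = 1, so the Chinese Remainder Theorem guarantees exactly one residue class mod 595 satisfying both.
Write x = 13 + 85t and require 13 + 85t ≡ 1 (mod 7), i.e. 85t ≡ 2 (mod 7).
85 ≡ 1 (mod 7), so this reads 1t ≡ 2 (mod 7). So t ≡ 2 (mod 7).
Taking t = 2 gives x = 13 + 85·2 = 183.
Indeed 183 ≡ 13 (mod 85) and 183 ≡ 1 (mod 7).

x = 183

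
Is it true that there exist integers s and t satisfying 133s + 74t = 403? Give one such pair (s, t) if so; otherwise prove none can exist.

Since gcd(133, 74) = 1, every integer is an integer combination of 133 and 74.
Dividing repeatedly: 133 = 1·74 + 59, 74 = 1·59 + 15, 59 = 3·15 + 14, 15 = 1·14 + 1, 14 = 14·1 + 0.
Back-substituting, 1 = 15 − 1·14 = 15 − (59 − 3·15) = −59 + 4·15 = −59 + 4·(74 − 1·59) = 4·74 − 5·59 = 4·74 − 5·(133 − 1·74) = −5·133 + 9·74; that is, 133·(-5) + 74·9 = 1.
Times 403: 133·(-2015) + 74·3627 = 403, so (-2015, 3627) solves it.
The general solution is s = -2015 + 74k, t = 3627 − 133k; taking k = 28 gives the smaller pair s = 57, t = -97.
Indeed 133·57 + 74·(-97) = 7581 − 7178 = 403.

s = 57, t = -97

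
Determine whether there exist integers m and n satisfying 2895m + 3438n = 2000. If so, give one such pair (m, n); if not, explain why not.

Any value of 2895m + 3438n is a multiple of gcd(2895, 3438) = 3.
But 2000 = 3·666 + 2, so 3 ∤ 2000.
Hence no integers m, n satisfy the equation.

No, no such integers exist.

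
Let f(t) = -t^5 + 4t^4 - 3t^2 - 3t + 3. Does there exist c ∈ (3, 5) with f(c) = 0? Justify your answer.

f(3) = 48 and f(5) = -712, which have opposite signs.
f is continuous everywhere (it is a polynomial), in particular on [3, 5].
So by the Intermediate Value Theorem there is a c strictly between 3 and 5 with f(c) = 0.

Such a root exists.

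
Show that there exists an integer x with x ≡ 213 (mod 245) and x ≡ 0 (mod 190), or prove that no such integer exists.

No, no such integer exists.

Both moduli are multiples of 5 = gcd(245, 190), so any solution would satisfy x ≡ 213 and x ≡ 0 modulo 5 simultaneously.
These are incompatible: 213 − 0 = 213 is not divisible by 5.
Hence the system has no solution.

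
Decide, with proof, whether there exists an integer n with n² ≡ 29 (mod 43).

Apply Euler's criterion with the prime 43: 29 is a quadratic residue iff 29^21 ≡ 1 (mod 43), and a non-residue iff it is ≡ −1.
Squaring successively (mod 43): 29^2 = 841 ≡ 24; 29^4 ≡ 24² = 576 ≡ 17; 29^8 ≡ 17² = 289 ≡ 31; 29^16 ≡ 31² = 961 ≡ 15.
Since 21 = 16 + 4 + 1, 29^21 ≡ 15 · 17 · 29; multiplying out mod 43: 15·17 = 255 ≡ 40, then 40·29 = 1160 ≡ 42. Thus 29^21 ≡ 42 ≡ −1 (mod 43).
The value −1 means 29 is a non-residue modulo 43, so n² ≡ 29 (mod 43) is impossible.

No, no such integer exists.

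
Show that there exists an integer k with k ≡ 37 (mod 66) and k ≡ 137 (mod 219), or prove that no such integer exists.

gcd(66, 219) = 3. If k ≡ 37 (mod 66) and k ≡ 137 (mod 219), then k ≡ 37 (mod 3) and k ≡ 137 (mod 3).
However 37 ≡ 1 and 137 ≡ 2 (mod 3), and 1 ≠ 2.
So no integer satisfies both congruences.

No such integer exists.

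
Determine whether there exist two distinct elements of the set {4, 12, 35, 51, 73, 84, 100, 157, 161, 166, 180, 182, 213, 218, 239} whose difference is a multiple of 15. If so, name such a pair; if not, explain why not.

Residues mod 15: 4↦4, 12↦12, 35↦5, 51↦6, 73↦13, 84↦9, 100↦10, 157↦7, 161↦11, 166↦1, 180↦0, 182↦2, 213↦3, 218↦8, 239↦14.
No residue repeats among the 15 elements, so no pair has difference ≡ 0 (mod 15).

There is no such pair.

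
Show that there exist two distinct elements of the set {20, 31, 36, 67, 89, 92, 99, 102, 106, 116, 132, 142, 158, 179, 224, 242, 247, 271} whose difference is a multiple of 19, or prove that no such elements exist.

No such pair exists.

Residues mod 19: 20↦1, 31↦12, 36↦17, 67↦10, 89↦13, 92↦16, 99↦4, 102↦7, 106↦11, 116↦2, 132↦18, 142↦9, 158↦6, 179↦8, 224↦15, 242↦14, 247↦0, 271↦5.
All 18 residues are distinct, so no two elements differ by a multiple of 19.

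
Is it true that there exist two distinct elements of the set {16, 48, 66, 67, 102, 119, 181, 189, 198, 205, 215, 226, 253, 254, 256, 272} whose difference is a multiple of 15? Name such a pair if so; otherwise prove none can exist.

16 and 181 are such a pair.

16 mod 15 = 1 and 181 mod 15 = 1, so 181 − 16 = 165 = 11·15.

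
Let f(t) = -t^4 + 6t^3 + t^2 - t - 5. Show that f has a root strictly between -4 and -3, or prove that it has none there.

f(-4) = -625 and f(-3) = -236, both negative, so a sign-change argument is unavailable; we show f keeps this sign on the whole interval.
Shift to the endpoint -3: with t = -3 − u (0 < u < 1), one computes f(-3 − u) = -u^4 - 18u^3 - 107u^2 - 263u - 236.
The nonzero coefficients here are all negative, so for u > 0 every term is negative (or zero), and the constant term -236 is strictly negative.
So f is strictly negative on (-4, -3); no root exists in the interval.

f has no root in that interval.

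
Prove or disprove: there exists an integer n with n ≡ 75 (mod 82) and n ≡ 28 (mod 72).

No, no such integer exists.

gcd(82, 72) = 2. If n ≡ 75 (mod 82) and n ≡ 28 (mod 72), then n ≡ 75 (mod 2) and n ≡ 28 (mod 2).
These are incompatible: 75 − 28 = 47 is not divisible by 2.
Therefore no such n exists.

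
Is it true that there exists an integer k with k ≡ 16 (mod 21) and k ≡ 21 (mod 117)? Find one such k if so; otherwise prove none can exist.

Reduce both congruences modulo 3, which divides 21 and 117: they say k ≡ 16 (mod 3) and k ≡ 21 (mod 3).
These are incompatible: 16 − 21 = -5 is not divisible by 3.
Hence the system has no solution.

No, no such integer exists.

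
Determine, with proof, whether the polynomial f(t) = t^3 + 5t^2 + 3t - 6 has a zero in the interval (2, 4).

The endpoint values f(2) = 28 and f(4) = 150 are both positive. Claim: f(t) > 0 for every t in (2, 4).
Shift to the endpoint 2: with t = 2 + u (0 < u < 2), one computes f(2 + u) = u^3 + 11u^2 + 35u + 28.
The nonzero coefficients here are all positive, so for u > 0 every term is positive (or zero), and the constant term 28 is strictly positive.
So f is strictly positive on (2, 4); no root exists in the interval.

f has no root in that interval.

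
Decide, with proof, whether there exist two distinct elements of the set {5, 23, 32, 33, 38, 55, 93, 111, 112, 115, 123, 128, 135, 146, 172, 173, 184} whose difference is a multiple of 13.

Yes: 5 and 135.

5 mod 13 = 5 and 135 mod 13 = 5, so 135 − 5 = 130 = 10·13.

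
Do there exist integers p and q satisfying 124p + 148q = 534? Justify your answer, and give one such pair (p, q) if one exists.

No, no such integers exist.

Both 124 and 148 are divisible by gcd(124, 148) = 4, hence so is any combination 124p + 148q.
But 534 is not a multiple of 4 (it leaves remainder 2).
So the equation is unsolvable over ℤ.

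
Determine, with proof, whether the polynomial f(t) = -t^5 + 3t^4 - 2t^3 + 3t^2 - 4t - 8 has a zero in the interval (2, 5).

The endpoint values f(2) = -4 and f(5) = -1453 are both negative. Claim: f(t) < 0 for every t in (2, 5).
Substitute t = 2 + u, where 0 < u < 3 on the interval. Expanding, f(2 + u) = -u^5 - 7u^4 - 18u^3 - 17u^2 - 4.
All 5 nonzero coefficients of this polynomial in u are negative; hence for u > 0 the value is a sum of negative terms (the constant -4 among them).
Therefore f(t) < 0 throughout (2, 5), and f has no zero there.

No such root exists.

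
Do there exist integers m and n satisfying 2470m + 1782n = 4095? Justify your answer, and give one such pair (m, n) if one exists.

No such integers exist.

Any value of 2470m + 1782n is a multiple of gcd(2470, 1782) = 2.
But 4095 is not a multiple of 2 (it leaves remainder 1).
Hence no integers m, n satisfy the equation.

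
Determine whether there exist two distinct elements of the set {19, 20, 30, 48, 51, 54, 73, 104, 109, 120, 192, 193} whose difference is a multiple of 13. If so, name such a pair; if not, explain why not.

Residues mod 13: 19↦6, 20↦7, 30↦4, 48↦9, 51↦12, 54↦2, 73↦8, 104↦0, 109↦5, 120↦3, 192↦10, 193↦11.
No residue repeats among the 12 elements, so no pair has difference ≡ 0 (mod 13).

No such pair exists.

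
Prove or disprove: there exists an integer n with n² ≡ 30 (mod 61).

61 is prime, so by Euler's criterion 30 is a square mod 61 iff 30^((61−1)/2) = 30^30 ≡ 1 (mod 61).
Squaring successively (mod 61): 30^2 = 900 ≡ 46; 30^4 ≡ 46² = 2116 ≡ 42; 30^8 ≡ 42² = 1764 ≡ 56; 30^16 ≡ 56² = 3136 ≡ 25.
Since 30 = 16 + 8 + 4 + 2, 30^30 ≡ 25 · 56 · 42 · 46; multiplying out mod 61: 25·56 = 1400 ≡ 58, then 58·42 = 2436 ≡ 57, then 57·46 = 2622 ≡ 60. Thus 30^30 ≡ 60 ≡ −1 (mod 61).
By Euler's criterion 30 is a quadratic non-residue mod 61: no n satisfies n² ≡ 30 (mod 61).

There is no such integer.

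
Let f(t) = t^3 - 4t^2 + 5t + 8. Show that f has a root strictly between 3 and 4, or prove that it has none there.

f has no root in that interval.

f(3) = 14 and f(4) = 28, both positive, so a sign-change argument is unavailable; we show f keeps this sign on the whole interval.
Shift to the endpoint 3: with t = 3 + u (0 < u < 1), one computes f(3 + u) = u^3 + 5u^2 + 8u + 14.
The nonzero coefficients here are all positive, so for u > 0 every term is positive (or zero), and the constant term 14 is strictly positive.
Therefore f(t) > 0 throughout (3, 4), and f has no zero there.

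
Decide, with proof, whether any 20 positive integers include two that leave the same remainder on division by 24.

Take the 20 consecutive integers 49, 50, …, 68: their residues mod 24 are all distinct because 20 ≤ 24.
Hence this collection has no pair with equal remainders mod 24, disproving the claim.

No, the set {49, 50, 51, 52, 53, 54, 55, 56, 57, 58, 59, 60, 61, 62, 63, 64, 65, 66, 67, 68} is a counterexample.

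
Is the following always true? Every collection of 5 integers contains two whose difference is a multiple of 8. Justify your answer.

Consider the 5 integers 18, 19, …, 22. They lie in distinct residue classes modulo 8, since 5 ≤ 8.
The differences between them range over 1, …, 4, none of which is divisible by 8.

No, the set {18, 19, 20, 21, 22} is a counterexample.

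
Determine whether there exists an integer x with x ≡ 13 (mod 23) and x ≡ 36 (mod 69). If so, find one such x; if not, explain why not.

Here gcd(23, 69) = 23, and both 13 and 36 leave remainder 13 mod 23, so the system is consistent.
Step through x = 13, 13 + 23, 13 + 2·23, …: the values 13, 36 reduce mod 69 to 13, 36. The value 36 hits 36.
Verify: 36 = 1·23 + 13 and 36 = 0·69 + 36. ✓

x = 36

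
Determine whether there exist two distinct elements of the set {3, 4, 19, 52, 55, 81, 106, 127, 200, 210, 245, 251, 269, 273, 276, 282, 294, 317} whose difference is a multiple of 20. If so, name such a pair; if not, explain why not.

Two integers differ by a multiple of 20 exactly when they have the same residue mod 20. The residues are 3↦3, 4↦4, 19↦19, 52↦12, 55↦15, 81↦1, 106↦6, 127↦7, 200↦0, 210↦10, 245↦5, 251↦11, 269↦9, 273↦13, 276↦16, 282↦2, 294↦14, 317↦17.
These 18 residues are pairwise different, hence no difference of two elements is divisible by 20.

No, no such pair exists.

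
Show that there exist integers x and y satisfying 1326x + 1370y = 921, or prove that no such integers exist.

There are no such integers.

gcd(1326, 1370) = 2, so every integer of the form 1326x + 1370y is a multiple of 2.
But 921 is not a multiple of 2 (it leaves remainder 1).
Hence no integers x, y satisfy the equation.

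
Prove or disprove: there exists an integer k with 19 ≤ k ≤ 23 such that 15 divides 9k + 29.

There is no such integer k in that range.

The values of 9k + 29 for k = 19, 20, …, 23 are 200, 209, 218, 227, 236; reduced mod 15 these are 5, 14, 8, 2, 11.
None is 0, so 15 never divides 9k + 29 on this range.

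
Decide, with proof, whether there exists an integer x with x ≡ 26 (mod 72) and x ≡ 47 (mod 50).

No, no such integer exists.

gcd(72, 50) = 2. If x ≡ 26 (mod 72) and x ≡ 47 (mod 50), then x ≡ 26 (mod 2) and x ≡ 47 (mod 2).
However 26 ≡ 0 and 47 ≡ 1 (mod 2), and 0 ≠ 1.
So no integer satisfies both congruences.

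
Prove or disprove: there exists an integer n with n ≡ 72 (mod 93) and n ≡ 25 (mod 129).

No such integer exists.

Reduce both congruences modulo 3, which divides 93 and 129: they say n ≡ 72 (mod 3) and n ≡ 25 (mod 3).
However 72 ≡ 0 and 25 ≡ 1 (mod 3), and 0 ≠ 1.
So no integer satisfies both congruences.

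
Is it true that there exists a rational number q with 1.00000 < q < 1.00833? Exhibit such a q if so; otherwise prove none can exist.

q = 122/121

Scale by 121: the interval becomes (121.00000, 122.00793), which contains the integer 122.
Dividing back, 1.00000 < 122/121 < 1.00833, and 122/121 is rational.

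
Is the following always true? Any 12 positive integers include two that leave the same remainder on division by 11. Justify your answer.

Partition the integers by their residue mod 11; there are 11 classes.
Placing 12 integers into 11 classes, some class receives at least two — say a and b.
That is, a and b leave the same remainder on division by 11, as claimed.

Yes.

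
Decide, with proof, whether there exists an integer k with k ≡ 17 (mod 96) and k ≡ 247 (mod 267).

No such integer exists.

Both moduli are multiples of 3 = gcd(96, 267), so any solution would satisfy k ≡ 17 and k ≡ 247 modulo 3 simultaneously.
These are incompatible: 17 − 247 = -230 is not divisible by 3.
Hence the system has no solution.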